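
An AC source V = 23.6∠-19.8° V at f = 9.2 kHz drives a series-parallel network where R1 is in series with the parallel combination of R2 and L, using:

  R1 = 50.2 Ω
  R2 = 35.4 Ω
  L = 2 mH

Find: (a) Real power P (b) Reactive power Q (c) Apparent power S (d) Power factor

Step 1 — Angular frequency: ω = 2π·f = 2π·9200 = 5.781e+04 rad/s.
Step 2 — Component impedances:
  R1: Z = R = 50.2 Ω
  R2: Z = R = 35.4 Ω
  L: Z = jωL = j·5.781e+04·0.002 = 0 + j115.6 Ω
Step 3 — Parallel branch: R2 || L = 1/(1/R2 + 1/L) = 32.37 + j9.91 Ω.
Step 4 — Series with R1: Z_total = R1 + (R2 || L) = 82.57 + j9.91 Ω = 83.16∠6.8° Ω.
Step 5 — Source phasor: V = 23.6∠-19.8° V = 22.2 - j7.994 V.
Step 6 — Current: I = V / Z = 0.2537 - j0.1273 A = 0.2838∠-26.6° A.
Step 7 — Complex power: S = V·I* = 6.65 + j0.7982 VA.
Step 8 — Real power: P = Re(S) = 6.65 W.
Step 9 — Reactive power: Q = Im(S) = 0.7982 VAR.
Step 10 — Apparent power: |S| = 6.698 VA.
Step 11 — Power factor: PF = P/|S| = 0.9929 (lagging).

(a) P = 6.65 W  (b) Q = 0.7982 VAR  (c) S = 6.698 VA  (d) PF = 0.9929 (lagging)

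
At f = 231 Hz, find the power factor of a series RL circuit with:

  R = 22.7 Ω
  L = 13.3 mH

Step 1 — Angular frequency: ω = 2π·f = 2π·231 = 1451 rad/s.
Step 2 — Component impedances:
  R: Z = R = 22.7 Ω
  L: Z = jωL = j·1451·0.0133 = 0 + j19.3 Ω
Step 3 — Series combination: Z_total = R + L = 22.7 + j19.3 Ω = 29.8∠40.4° Ω.
Step 4 — Power factor: PF = cos(φ) = Re(Z)/|Z| = 22.7/29.798 = 0.7618.
Step 5 — Type: Im(Z) = 19.3 ⇒ lagging (phase φ = 40.4°).

PF = 0.7618 (lagging, φ = 40.4°)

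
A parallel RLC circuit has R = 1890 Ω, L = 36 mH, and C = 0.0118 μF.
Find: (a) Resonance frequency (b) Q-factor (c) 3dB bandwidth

Step 1 — Resonance: ω₀ = 1/√(LC) = 1/√(0.036·1.18e-08) = 4.852e+04 rad/s.
Step 2 — f₀ = ω₀/(2π) = 7722 Hz.
Step 3 — Parallel Q: Q = R/(ω₀L) = 1890/(4.852e+04·0.036) = 1.082.
Step 4 — Bandwidth: Δω = ω₀/Q = 4.484e+04 rad/s; BW = Δω/(2π) = 7136 Hz.

(a) f₀ = 7722 Hz  (b) Q = 1.082  (c) BW = 7136 Hz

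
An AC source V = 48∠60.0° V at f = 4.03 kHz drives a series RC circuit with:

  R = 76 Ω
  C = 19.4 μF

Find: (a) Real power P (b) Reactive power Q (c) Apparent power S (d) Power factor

Step 1 — Angular frequency: ω = 2π·f = 2π·4030 = 2.532e+04 rad/s.
Step 2 — Component impedances:
  R: Z = R = 76 Ω
  C: Z = 1/(jωC) = -j/(ω·C) = 0 - j2.036 Ω
Step 3 — Series combination: Z_total = R + C = 76 - j2.036 Ω = 76.03∠-1.5° Ω.
Step 4 — Source phasor: V = 48∠60.0° V = 24 + j41.57 V.
Step 5 — Current: I = V / Z = 0.3009 + j0.555 A = 0.6314∠61.5° A.
Step 6 — Complex power: S = V·I* = 30.29 - j0.8114 VA.
Step 7 — Real power: P = Re(S) = 30.29 W.
Step 8 — Reactive power: Q = Im(S) = -0.8114 VAR.
Step 9 — Apparent power: |S| = 30.3 VA.
Step 10 — Power factor: PF = P/|S| = 0.9996 (leading).

(a) P = 30.29 W  (b) Q = -0.8114 VAR  (c) S = 30.3 VA  (d) PF = 0.9996 (leading)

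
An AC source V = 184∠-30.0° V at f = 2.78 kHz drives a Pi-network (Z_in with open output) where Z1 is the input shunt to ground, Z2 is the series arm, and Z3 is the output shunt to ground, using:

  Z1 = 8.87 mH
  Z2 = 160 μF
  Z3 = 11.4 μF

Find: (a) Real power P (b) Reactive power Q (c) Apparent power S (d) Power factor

Step 1 — Angular frequency: ω = 2π·f = 2π·2780 = 1.747e+04 rad/s.
Step 2 — Component impedances:
  Z1: Z = jωL = j·1.747e+04·0.00887 = 0 + j154.9 Ω
  Z2: Z = 1/(jωC) = -j/(ω·C) = 0 - j0.3578 Ω
  Z3: Z = 1/(jωC) = -j/(ω·C) = 0 - j5.022 Ω
Step 3 — With open output, the series arm Z2 and the output shunt Z3 appear in series to ground: Z2 + Z3 = 0 - j5.38 Ω.
Step 4 — Parallel with input shunt Z1: Z_in = Z1 || (Z2 + Z3) = 0 - j5.573 Ω = 5.573∠-90.0° Ω.
Step 5 — Source phasor: V = 184∠-30.0° V = 159.3 - j92 V.
Step 6 — Current: I = V / Z = 16.51 + j28.59 A = 33.01∠60.0° A.
Step 7 — Complex power: S = V·I* = 0 - j6075 VA.
Step 8 — Real power: P = Re(S) = 0 W.
Step 9 — Reactive power: Q = Im(S) = -6075 VAR.
Step 10 — Apparent power: |S| = 6075 VA.
Step 11 — Power factor: PF = P/|S| = 0 (leading).

(a) P = 0 W  (b) Q = -6075 VAR  (c) S = 6075 VA  (d) PF = 0 (leading)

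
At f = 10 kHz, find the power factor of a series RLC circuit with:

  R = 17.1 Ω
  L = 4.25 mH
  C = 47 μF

Step 1 — Angular frequency: ω = 2π·f = 2π·1e+04 = 6.283e+04 rad/s.
Step 2 — Component impedances:
  R: Z = R = 17.1 Ω
  L: Z = jωL = j·6.283e+04·0.00425 = 0 + j267 Ω
  C: Z = 1/(jωC) = -j/(ω·C) = 0 - j0.3386 Ω
Step 3 — Series combination: Z_total = R + L + C = 17.1 + j266.7 Ω = 267.2∠86.3° Ω.
Step 4 — Power factor: PF = cos(φ) = Re(Z)/|Z| = 17.1/267.24 = 0.06399.
Step 5 — Type: Im(Z) = 266.7 ⇒ lagging (phase φ = 86.3°).

PF = 0.06399 (lagging, φ = 86.3°)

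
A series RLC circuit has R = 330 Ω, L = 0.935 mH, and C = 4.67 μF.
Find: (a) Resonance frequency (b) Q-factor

Step 1 — Resonance condition Im(Z)=0 gives ω₀ = 1/√(LC).
Step 2 — ω₀ = 1/√(0.000935·4.67e-06) = 1.513e+04 rad/s.
Step 3 — f₀ = ω₀/(2π) = 2409 Hz.
Step 4 — Series Q: Q = ω₀L/R = 1.513e+04·0.000935/330 = 0.04288.

(a) f₀ = 2409 Hz  (b) Q = 0.04288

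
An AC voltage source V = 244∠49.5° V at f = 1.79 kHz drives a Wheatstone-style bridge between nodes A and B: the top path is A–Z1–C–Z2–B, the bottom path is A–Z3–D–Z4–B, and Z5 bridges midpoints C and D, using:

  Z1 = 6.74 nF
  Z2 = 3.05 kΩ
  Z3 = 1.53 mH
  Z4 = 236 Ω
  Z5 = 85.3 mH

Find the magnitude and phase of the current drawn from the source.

Step 1 — Angular frequency: ω = 2π·f = 2π·1790 = 1.125e+04 rad/s.
Step 2 — Component impedances:
  Z1: Z = 1/(jωC) = -j/(ω·C) = 0 - j1.319e+04 Ω
  Z2: Z = R = 3050 Ω
  Z3: Z = jωL = j·1.125e+04·0.00153 = 0 + j17.21 Ω
  Z4: Z = R = 236 Ω
  Z5: Z = jωL = j·1.125e+04·0.0853 = 0 + j959.4 Ω
Step 3 — Bridge requires nodal analysis (the Z5 bridge couples midpoints C and D, so the two paths cannot be reduced to a simple series/parallel combination). Setting node B to ground and injecting 1 A at node A, the 3-node admittance system at A, C, D solves to V_A = Z_AB = 220.6 + j22.26 Ω = 221.8∠5.8° Ω.
Step 4 — Source phasor: V = 244∠49.5° V = 158.5 + j185.5 V.
Step 5 — Ohm's law: I = V / Z_total = (158.5 + j185.5) / (220.6 + j22.26) = 0.795 + j0.7607 A.
Step 6 — Convert to polar: |I| = 1.1 A, ∠I = 43.7°.

I = 1.1∠43.7° A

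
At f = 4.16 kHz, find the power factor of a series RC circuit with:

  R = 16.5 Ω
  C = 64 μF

Step 1 — Angular frequency: ω = 2π·f = 2π·4160 = 2.614e+04 rad/s.
Step 2 — Component impedances:
  R: Z = R = 16.5 Ω
  C: Z = 1/(jωC) = -j/(ω·C) = 0 - j0.5978 Ω
Step 3 — Series combination: Z_total = R + C = 16.5 - j0.5978 Ω = 16.51∠-2.1° Ω.
Step 4 — Power factor: PF = cos(φ) = Re(Z)/|Z| = 16.5/16.511 = 0.9993.
Step 5 — Type: Im(Z) = -0.5978 ⇒ leading (phase φ = -2.1°).

PF = 0.9993 (leading, φ = -2.1°)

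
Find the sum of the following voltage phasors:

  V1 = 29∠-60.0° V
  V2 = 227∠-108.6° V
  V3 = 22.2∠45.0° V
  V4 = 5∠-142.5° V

Step 1 — Convert each phasor to rectangular form:
  V1 = 29·(cos(-60.0°) + j·sin(-60.0°)) = 14.5 - j25.11 V
  V2 = 227·(cos(-108.6°) + j·sin(-108.6°)) = -72.4 - j215.1 V
  V3 = 22.2·(cos(45.0°) + j·sin(45.0°)) = 15.7 + j15.7 V
  V4 = 5·(cos(-142.5°) + j·sin(-142.5°)) = -3.967 - j3.044 V
Step 2 — Sum components: V_total = -46.17 - j227.6 V.
Step 3 — Convert to polar: |V_total| = 232.2 V, ∠V_total = -101.5°.

V_total = 232.2∠-101.5° V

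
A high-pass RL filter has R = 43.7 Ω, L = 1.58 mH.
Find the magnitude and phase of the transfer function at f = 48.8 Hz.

Step 1 — Angular frequency: ω = 2π·48.8 = 306.6 rad/s.
Step 2 — Transfer function: H(jω) = jωL/(R + jωL).
Step 3 — Numerator jωL = j·0.4845; denominator R + jωL = 43.7 + j0.4845.
Step 4 — H = 0.0001229 + j0.01108.
Step 5 — Magnitude: |H| = 0.01109 (-39.1 dB); phase: φ = 89.4°.

|H| = 0.01109 (-39.1 dB), φ = 89.4°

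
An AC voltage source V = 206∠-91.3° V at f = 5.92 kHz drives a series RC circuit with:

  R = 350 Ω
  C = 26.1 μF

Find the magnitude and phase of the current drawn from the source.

Step 1 — Angular frequency: ω = 2π·f = 2π·5920 = 3.72e+04 rad/s.
Step 2 — Component impedances:
  R: Z = R = 350 Ω
  C: Z = 1/(jωC) = -j/(ω·C) = 0 - j1.03 Ω
Step 3 — Series combination: Z_total = R + C = 350 - j1.03 Ω = 350∠-0.2° Ω.
Step 4 — Source phasor: V = 206∠-91.3° V = -4.674 - j205.9 V.
Step 5 — Ohm's law: I = V / Z_total = (-4.674 - j205.9) / (350 - j1.03) = -0.01162 - j0.5885 A.
Step 6 — Convert to polar: |I| = 0.5886 A, ∠I = -91.1°.

I = 0.5886∠-91.1° A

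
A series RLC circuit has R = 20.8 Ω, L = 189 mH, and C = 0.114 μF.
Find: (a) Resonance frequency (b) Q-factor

Step 1 — Resonance condition Im(Z)=0 gives ω₀ = 1/√(LC).
Step 2 — ω₀ = 1/√(0.189·1.14e-07) = 6813 rad/s.
Step 3 — f₀ = ω₀/(2π) = 1084 Hz.
Step 4 — Series Q: Q = ω₀L/R = 6813·0.189/20.8 = 61.9.

(a) f₀ = 1084 Hz  (b) Q = 61.9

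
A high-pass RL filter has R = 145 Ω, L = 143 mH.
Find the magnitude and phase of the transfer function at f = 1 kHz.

Step 1 — Angular frequency: ω = 2π·1000 = 6283 rad/s.
Step 2 — Transfer function: H(jω) = jωL/(R + jωL).
Step 3 — Numerator jωL = j·898.5; denominator R + jωL = 145 + j898.5.
Step 4 — H = 0.9746 + j0.1573.
Step 5 — Magnitude: |H| = 0.9872 (-0.1 dB); phase: φ = 9.2°.

|H| = 0.9872 (-0.1 dB), φ = 9.2°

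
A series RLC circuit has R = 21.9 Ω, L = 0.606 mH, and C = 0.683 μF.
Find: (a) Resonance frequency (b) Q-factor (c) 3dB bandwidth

Step 1 — Resonance: ω₀ = 1/√(LC) = 1/√(0.000606·6.83e-07) = 4.915e+04 rad/s.
Step 2 — f₀ = ω₀/(2π) = 7823 Hz.
Step 3 — Series Q: Q = ω₀L/R = 4.915e+04·0.000606/21.9 = 1.36.
Step 4 — Bandwidth: Δω = ω₀/Q = 3.614e+04 rad/s; BW = Δω/(2π) = 5752 Hz.

(a) f₀ = 7823 Hz  (b) Q = 1.36  (c) BW = 5752 Hz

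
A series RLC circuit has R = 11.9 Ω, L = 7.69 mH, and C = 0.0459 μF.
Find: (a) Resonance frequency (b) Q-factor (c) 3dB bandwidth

Step 1 — Resonance: ω₀ = 1/√(LC) = 1/√(0.00769·4.59e-08) = 5.323e+04 rad/s.
Step 2 — f₀ = ω₀/(2π) = 8471 Hz.
Step 3 — Series Q: Q = ω₀L/R = 5.323e+04·0.00769/11.9 = 34.4.
Step 4 — Bandwidth: Δω = ω₀/Q = 1547 rad/s; BW = Δω/(2π) = 246.3 Hz.

(a) f₀ = 8471 Hz  (b) Q = 34.4  (c) BW = 246.3 Hz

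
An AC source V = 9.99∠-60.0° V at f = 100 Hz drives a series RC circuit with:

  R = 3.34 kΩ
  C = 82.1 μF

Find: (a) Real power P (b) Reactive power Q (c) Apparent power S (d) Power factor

Step 1 — Angular frequency: ω = 2π·f = 2π·100 = 628.3 rad/s.
Step 2 — Component impedances:
  R: Z = R = 3340 Ω
  C: Z = 1/(jωC) = -j/(ω·C) = 0 - j19.39 Ω
Step 3 — Series combination: Z_total = R + C = 3340 - j19.39 Ω = 3340∠-0.3° Ω.
Step 4 — Source phasor: V = 9.99∠-60.0° V = 4.995 - j8.652 V.
Step 5 — Current: I = V / Z = 0.00151 - j0.002582 A = 0.002991∠-59.7° A.
Step 6 — Complex power: S = V·I* = 0.02988 - j0.0001734 VA.
Step 7 — Real power: P = Re(S) = 0.02988 W.
Step 8 — Reactive power: Q = Im(S) = -0.0001734 VAR.
Step 9 — Apparent power: |S| = 0.02988 VA.
Step 10 — Power factor: PF = P/|S| = 1 (leading).

(a) P = 0.02988 W  (b) Q = -0.0001734 VAR  (c) S = 0.02988 VA  (d) PF = 1 (leading)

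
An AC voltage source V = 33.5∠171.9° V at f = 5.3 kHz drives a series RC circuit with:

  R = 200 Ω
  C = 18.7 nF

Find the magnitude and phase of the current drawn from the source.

Step 1 — Angular frequency: ω = 2π·f = 2π·5300 = 3.33e+04 rad/s.
Step 2 — Component impedances:
  R: Z = R = 200 Ω
  C: Z = 1/(jωC) = -j/(ω·C) = 0 - j1606 Ω
Step 3 — Series combination: Z_total = R + C = 200 - j1606 Ω = 1618∠-82.9° Ω.
Step 4 — Source phasor: V = 33.5∠171.9° V = -33.17 + j4.72 V.
Step 5 — Ohm's law: I = V / Z_total = (-33.17 + j4.72) / (200 - j1606) = -0.005427 - j0.01998 A.
Step 6 — Convert to polar: |I| = 0.0207 A, ∠I = -105.2°.

I = 0.0207∠-105.2° A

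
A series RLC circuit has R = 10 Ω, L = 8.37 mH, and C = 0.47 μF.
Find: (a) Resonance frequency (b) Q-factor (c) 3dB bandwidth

Step 1 — Resonance: ω₀ = 1/√(LC) = 1/√(0.00837·4.7e-07) = 1.594e+04 rad/s.
Step 2 — f₀ = ω₀/(2π) = 2538 Hz.
Step 3 — Series Q: Q = ω₀L/R = 1.594e+04·0.00837/10 = 13.34.
Step 4 — Bandwidth: Δω = ω₀/Q = 1195 rad/s; BW = Δω/(2π) = 190.1 Hz.

(a) f₀ = 2538 Hz  (b) Q = 13.34  (c) BW = 190.1 Hz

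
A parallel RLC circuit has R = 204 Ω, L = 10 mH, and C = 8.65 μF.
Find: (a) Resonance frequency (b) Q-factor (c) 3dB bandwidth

Step 1 — Resonance: ω₀ = 1/√(LC) = 1/√(0.01·8.65e-06) = 3400 rad/s.
Step 2 — f₀ = ω₀/(2π) = 541.1 Hz.
Step 3 — Parallel Q: Q = R/(ω₀L) = 204/(3400·0.01) = 6.
Step 4 — Bandwidth: Δω = ω₀/Q = 566.7 rad/s; BW = Δω/(2π) = 90.19 Hz.

(a) f₀ = 541.1 Hz  (b) Q = 6  (c) BW = 90.19 Hz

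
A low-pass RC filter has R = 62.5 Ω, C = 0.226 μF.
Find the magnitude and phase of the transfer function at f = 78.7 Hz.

Step 1 — Angular frequency: ω = 2π·78.7 = 494.5 rad/s.
Step 2 — Transfer function: H(jω) = 1/(1 + jωRC).
Step 3 — Denominator: 1 + jωRC = 1 + j·494.5·62.5·2.26e-07 = 1 + j0.006985.
Step 4 — H = 1 - j0.006984.
Step 5 — Magnitude: |H| = 1 (-0.0 dB); phase: φ = -0.4°.

|H| = 1 (-0.0 dB), φ = -0.4°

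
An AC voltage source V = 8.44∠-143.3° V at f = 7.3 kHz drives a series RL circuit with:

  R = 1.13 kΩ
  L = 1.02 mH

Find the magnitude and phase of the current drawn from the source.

Step 1 — Angular frequency: ω = 2π·f = 2π·7300 = 4.587e+04 rad/s.
Step 2 — Component impedances:
  R: Z = R = 1130 Ω
  L: Z = jωL = j·4.587e+04·0.00102 = 0 + j46.78 Ω
Step 3 — Series combination: Z_total = R + L = 1130 + j46.78 Ω = 1131∠2.4° Ω.
Step 4 — Source phasor: V = 8.44∠-143.3° V = -6.767 - j5.044 V.
Step 5 — Ohm's law: I = V / Z_total = (-6.767 - j5.044) / (1130 + j46.78) = -0.006163 - j0.004209 A.
Step 6 — Convert to polar: |I| = 0.007463 A, ∠I = -145.7°.

I = 0.007463∠-145.7° A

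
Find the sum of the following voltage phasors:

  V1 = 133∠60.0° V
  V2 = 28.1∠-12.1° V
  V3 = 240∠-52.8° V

Step 1 — Convert each phasor to rectangular form:
  V1 = 133·(cos(60.0°) + j·sin(60.0°)) = 66.5 + j115.2 V
  V2 = 28.1·(cos(-12.1°) + j·sin(-12.1°)) = 27.48 - j5.89 V
  V3 = 240·(cos(-52.8°) + j·sin(-52.8°)) = 145.1 - j191.2 V
Step 2 — Sum components: V_total = 239.1 - j81.88 V.
Step 3 — Convert to polar: |V_total| = 252.7 V, ∠V_total = -18.9°.

V_total = 252.7∠-18.9° V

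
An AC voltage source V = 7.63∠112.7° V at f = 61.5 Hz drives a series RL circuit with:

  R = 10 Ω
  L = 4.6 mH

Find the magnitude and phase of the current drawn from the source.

Step 1 — Angular frequency: ω = 2π·f = 2π·61.5 = 386.4 rad/s.
Step 2 — Component impedances:
  R: Z = R = 10 Ω
  L: Z = jωL = j·386.4·0.0046 = 0 + j1.778 Ω
Step 3 — Series combination: Z_total = R + L = 10 + j1.778 Ω = 10.16∠10.1° Ω.
Step 4 — Source phasor: V = 7.63∠112.7° V = -2.944 + j7.039 V.
Step 5 — Ohm's law: I = V / Z_total = (-2.944 + j7.039) / (10 + j1.778) = -0.1641 + j0.7331 A.
Step 6 — Convert to polar: |I| = 0.7512 A, ∠I = 102.6°.

I = 0.7512∠102.6° A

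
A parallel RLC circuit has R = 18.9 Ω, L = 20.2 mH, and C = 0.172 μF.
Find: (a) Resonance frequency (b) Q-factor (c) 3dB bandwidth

Step 1 — Resonance: ω₀ = 1/√(LC) = 1/√(0.0202·1.72e-07) = 1.697e+04 rad/s.
Step 2 — f₀ = ω₀/(2π) = 2700 Hz.
Step 3 — Parallel Q: Q = R/(ω₀L) = 18.9/(1.697e+04·0.0202) = 0.05515.
Step 4 — Bandwidth: Δω = ω₀/Q = 3.076e+05 rad/s; BW = Δω/(2π) = 4.896e+04 Hz.

(a) f₀ = 2700 Hz  (b) Q = 0.05515  (c) BW = 4.896e+04 Hz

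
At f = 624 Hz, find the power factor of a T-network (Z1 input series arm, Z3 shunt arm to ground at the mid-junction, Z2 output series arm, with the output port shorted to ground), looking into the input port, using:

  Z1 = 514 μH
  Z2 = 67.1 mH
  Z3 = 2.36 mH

Step 1 — Angular frequency: ω = 2π·f = 2π·624 = 3921 rad/s.
Step 2 — Component impedances:
  Z1: Z = jωL = j·3921·0.000514 = 0 + j2.015 Ω
  Z2: Z = jωL = j·3921·0.0671 = 0 + j263.1 Ω
  Z3: Z = jωL = j·3921·0.00236 = 0 + j9.253 Ω
Step 3 — With the output port shorted to ground, the output series arm Z2 runs from the junction to ground; the shunt arm Z3 also runs from the junction to ground. They appear in parallel: Z3 || Z2 = 0 + j8.938 Ω.
Step 4 — Series with input arm Z1: Z_in = Z1 + (Z3 || Z2) = 0 + j10.95 Ω = 10.95∠90.0° Ω.
Step 5 — Power factor: PF = cos(φ) = Re(Z)/|Z| = 0/10.95 = 0.
Step 6 — Type: Im(Z) = 10.95 ⇒ lagging (phase φ = 90.0°).

PF = 0 (lagging, φ = 90.0°)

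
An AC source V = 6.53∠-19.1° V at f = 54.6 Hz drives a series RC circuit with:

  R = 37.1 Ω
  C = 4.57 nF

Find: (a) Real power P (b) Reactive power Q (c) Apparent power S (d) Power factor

Step 1 — Angular frequency: ω = 2π·f = 2π·54.6 = 343.1 rad/s.
Step 2 — Component impedances:
  R: Z = R = 37.1 Ω
  C: Z = 1/(jωC) = -j/(ω·C) = 0 - j6.378e+05 Ω
Step 3 — Series combination: Z_total = R + C = 37.1 - j6.378e+05 Ω = 6.378e+05∠-90.0° Ω.
Step 4 — Source phasor: V = 6.53∠-19.1° V = 6.171 - j2.137 V.
Step 5 — Current: I = V / Z = 3.351e-06 + j9.674e-06 A = 1.024e-05∠70.9° A.
Step 6 — Complex power: S = V·I* = 3.888e-09 - j6.685e-05 VA.
Step 7 — Real power: P = Re(S) = 3.888e-09 W.
Step 8 — Reactive power: Q = Im(S) = -6.685e-05 VAR.
Step 9 — Apparent power: |S| = 6.685e-05 VA.
Step 10 — Power factor: PF = P/|S| = 5.817e-05 (leading).

(a) P = 3.888e-09 W  (b) Q = -6.685e-05 VAR  (c) S = 6.685e-05 VA  (d) PF = 5.817e-05 (leading)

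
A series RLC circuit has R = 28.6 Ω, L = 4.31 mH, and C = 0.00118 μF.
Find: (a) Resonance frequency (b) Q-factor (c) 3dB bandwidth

Step 1 — Resonance: ω₀ = 1/√(LC) = 1/√(0.00431·1.18e-09) = 4.434e+05 rad/s.
Step 2 — f₀ = ω₀/(2π) = 7.057e+04 Hz.
Step 3 — Series Q: Q = ω₀L/R = 4.434e+05·0.00431/28.6 = 66.82.
Step 4 — Bandwidth: Δω = ω₀/Q = 6636 rad/s; BW = Δω/(2π) = 1056 Hz.

(a) f₀ = 7.057e+04 Hz  (b) Q = 66.82  (c) BW = 1056 Hz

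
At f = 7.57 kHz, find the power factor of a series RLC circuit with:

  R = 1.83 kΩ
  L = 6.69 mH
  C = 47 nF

Step 1 — Angular frequency: ω = 2π·f = 2π·7570 = 4.756e+04 rad/s.
Step 2 — Component impedances:
  R: Z = R = 1830 Ω
  L: Z = jωL = j·4.756e+04·0.00669 = 0 + j318.2 Ω
  C: Z = 1/(jωC) = -j/(ω·C) = 0 - j447.3 Ω
Step 3 — Series combination: Z_total = R + L + C = 1830 - j129.1 Ω = 1835∠-4.0° Ω.
Step 4 — Power factor: PF = cos(φ) = Re(Z)/|Z| = 1830/1834.6 = 0.9975.
Step 5 — Type: Im(Z) = -129.1 ⇒ leading (phase φ = -4.0°).

PF = 0.9975 (leading, φ = -4.0°)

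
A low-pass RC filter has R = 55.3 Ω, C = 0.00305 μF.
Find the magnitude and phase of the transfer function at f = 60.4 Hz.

Step 1 — Angular frequency: ω = 2π·60.4 = 379.5 rad/s.
Step 2 — Transfer function: H(jω) = 1/(1 + jωRC).
Step 3 — Denominator: 1 + jωRC = 1 + j·379.5·55.3·3.05e-09 = 1 + j6.401e-05.
Step 4 — H = 1 - j6.401e-05.
Step 5 — Magnitude: |H| = 1 (-0.0 dB); phase: φ = -0.0°.

|H| = 1 (-0.0 dB), φ = -0.0°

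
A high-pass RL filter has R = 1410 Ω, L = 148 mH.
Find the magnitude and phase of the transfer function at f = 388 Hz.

Step 1 — Angular frequency: ω = 2π·388 = 2438 rad/s.
Step 2 — Transfer function: H(jω) = jωL/(R + jωL).
Step 3 — Numerator jωL = j·360.8; denominator R + jωL = 1410 + j360.8.
Step 4 — H = 0.06146 + j0.2402.
Step 5 — Magnitude: |H| = 0.2479 (-12.1 dB); phase: φ = 75.6°.

|H| = 0.2479 (-12.1 dB), φ = 75.6°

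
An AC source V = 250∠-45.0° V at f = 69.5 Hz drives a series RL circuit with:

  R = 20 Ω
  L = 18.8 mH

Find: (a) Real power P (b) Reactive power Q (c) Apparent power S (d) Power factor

Step 1 — Angular frequency: ω = 2π·f = 2π·69.5 = 436.7 rad/s.
Step 2 — Component impedances:
  R: Z = R = 20 Ω
  L: Z = jωL = j·436.7·0.0188 = 0 + j8.21 Ω
Step 3 — Series combination: Z_total = R + L = 20 + j8.21 Ω = 21.62∠22.3° Ω.
Step 4 — Source phasor: V = 250∠-45.0° V = 176.8 - j176.8 V.
Step 5 — Current: I = V / Z = 4.459 - j10.67 A = 11.56∠-67.3° A.
Step 6 — Complex power: S = V·I* = 2674 + j1098 VA.
Step 7 — Real power: P = Re(S) = 2674 W.
Step 8 — Reactive power: Q = Im(S) = 1098 VAR.
Step 9 — Apparent power: |S| = 2891 VA.
Step 10 — Power factor: PF = P/|S| = 0.9251 (lagging).

(a) P = 2674 W  (b) Q = 1098 VAR  (c) S = 2891 VA  (d) PF = 0.9251 (lagging)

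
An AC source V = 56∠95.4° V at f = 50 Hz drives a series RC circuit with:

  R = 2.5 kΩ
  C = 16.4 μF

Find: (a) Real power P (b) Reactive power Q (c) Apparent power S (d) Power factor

Step 1 — Angular frequency: ω = 2π·f = 2π·50 = 314.2 rad/s.
Step 2 — Component impedances:
  R: Z = R = 2500 Ω
  C: Z = 1/(jωC) = -j/(ω·C) = 0 - j194.1 Ω
Step 3 — Series combination: Z_total = R + C = 2500 - j194.1 Ω = 2508∠-4.4° Ω.
Step 4 — Source phasor: V = 56∠95.4° V = -5.27 + j55.75 V.
Step 5 — Current: I = V / Z = -0.003816 + j0.022 A = 0.02233∠99.8° A.
Step 6 — Complex power: S = V·I* = 1.247 - j0.0968 VA.
Step 7 — Real power: P = Re(S) = 1.247 W.
Step 8 — Reactive power: Q = Im(S) = -0.0968 VAR.
Step 9 — Apparent power: |S| = 1.251 VA.
Step 10 — Power factor: PF = P/|S| = 0.997 (leading).

(a) P = 1.247 W  (b) Q = -0.0968 VAR  (c) S = 1.251 VA  (d) PF = 0.997 (leading)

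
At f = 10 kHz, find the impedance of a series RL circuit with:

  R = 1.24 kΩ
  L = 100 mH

Step 1 — Angular frequency: ω = 2π·f = 2π·1e+04 = 6.283e+04 rad/s.
Step 2 — Component impedances:
  R: Z = R = 1240 Ω
  L: Z = jωL = j·6.283e+04·0.1 = 0 + j6283 Ω
Step 3 — Series combination: Z_total = R + L = 1240 + j6283 Ω = 6404∠78.8° Ω.

Z = 1240 + j6283 Ω = 6404∠78.8° Ω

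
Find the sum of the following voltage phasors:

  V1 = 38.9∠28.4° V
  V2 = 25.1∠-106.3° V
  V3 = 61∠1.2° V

Step 1 — Convert each phasor to rectangular form:
  V1 = 38.9·(cos(28.4°) + j·sin(28.4°)) = 34.22 + j18.5 V
  V2 = 25.1·(cos(-106.3°) + j·sin(-106.3°)) = -7.045 - j24.09 V
  V3 = 61·(cos(1.2°) + j·sin(1.2°)) = 60.99 + j1.277 V
Step 2 — Sum components: V_total = 88.16 - j4.312 V.
Step 3 — Convert to polar: |V_total| = 88.27 V, ∠V_total = -2.8°.

V_total = 88.27∠-2.8° V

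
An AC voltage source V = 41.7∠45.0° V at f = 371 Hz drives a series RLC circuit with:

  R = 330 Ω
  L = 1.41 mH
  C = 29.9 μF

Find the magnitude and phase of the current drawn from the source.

Step 1 — Angular frequency: ω = 2π·f = 2π·371 = 2331 rad/s.
Step 2 — Component impedances:
  R: Z = R = 330 Ω
  L: Z = jωL = j·2331·0.00141 = 0 + j3.287 Ω
  C: Z = 1/(jωC) = -j/(ω·C) = 0 - j14.35 Ω
Step 3 — Series combination: Z_total = R + L + C = 330 - j11.06 Ω = 330.2∠-1.9° Ω.
Step 4 — Source phasor: V = 41.7∠45.0° V = 29.49 + j29.49 V.
Step 5 — Ohm's law: I = V / Z_total = (29.49 + j29.49) / (330 - j11.06) = 0.08626 + j0.09224 A.
Step 6 — Convert to polar: |I| = 0.1263 A, ∠I = 46.9°.

I = 0.1263∠46.9° A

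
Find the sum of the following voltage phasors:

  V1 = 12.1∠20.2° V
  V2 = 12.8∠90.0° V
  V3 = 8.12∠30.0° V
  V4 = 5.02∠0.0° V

Step 1 — Convert each phasor to rectangular form:
  V1 = 12.1·(cos(20.2°) + j·sin(20.2°)) = 11.36 + j4.178 V
  V2 = 12.8·(cos(90.0°) + j·sin(90.0°)) = 0 + j12.8 V
  V3 = 8.12·(cos(30.0°) + j·sin(30.0°)) = 7.032 + j4.06 V
  V4 = 5.02·(cos(0.0°) + j·sin(0.0°)) = 5.02 V
Step 2 — Sum components: V_total = 23.41 + j21.04 V.
Step 3 — Convert to polar: |V_total| = 31.47 V, ∠V_total = 41.9°.

V_total = 31.47∠41.9° V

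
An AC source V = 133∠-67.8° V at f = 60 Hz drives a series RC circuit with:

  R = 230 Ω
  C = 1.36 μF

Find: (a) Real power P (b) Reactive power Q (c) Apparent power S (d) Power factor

Step 1 — Angular frequency: ω = 2π·f = 2π·60 = 377 rad/s.
Step 2 — Component impedances:
  R: Z = R = 230 Ω
  C: Z = 1/(jωC) = -j/(ω·C) = 0 - j1950 Ω
Step 3 — Series combination: Z_total = R + C = 230 - j1950 Ω = 1964∠-83.3° Ω.
Step 4 — Source phasor: V = 133∠-67.8° V = 50.25 - j123.1 V.
Step 5 — Current: I = V / Z = 0.06527 + j0.01807 A = 0.06772∠15.5° A.
Step 6 — Complex power: S = V·I* = 1.055 - j8.945 VA.
Step 7 — Real power: P = Re(S) = 1.055 W.
Step 8 — Reactive power: Q = Im(S) = -8.945 VAR.
Step 9 — Apparent power: |S| = 9.007 VA.
Step 10 — Power factor: PF = P/|S| = 0.1171 (leading).

(a) P = 1.055 W  (b) Q = -8.945 VAR  (c) S = 9.007 VA  (d) PF = 0.1171 (leading)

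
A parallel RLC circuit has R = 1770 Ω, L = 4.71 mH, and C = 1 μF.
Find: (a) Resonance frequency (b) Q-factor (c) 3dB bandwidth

Step 1 — Resonance: ω₀ = 1/√(LC) = 1/√(0.00471·1e-06) = 1.457e+04 rad/s.
Step 2 — f₀ = ω₀/(2π) = 2319 Hz.
Step 3 — Parallel Q: Q = R/(ω₀L) = 1770/(1.457e+04·0.00471) = 25.79.
Step 4 — Bandwidth: Δω = ω₀/Q = 565 rad/s; BW = Δω/(2π) = 89.92 Hz.

(a) f₀ = 2319 Hz  (b) Q = 25.79  (c) BW = 89.92 Hz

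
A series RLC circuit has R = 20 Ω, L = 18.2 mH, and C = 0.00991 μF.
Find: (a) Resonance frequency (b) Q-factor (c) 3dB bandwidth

Step 1 — Resonance: ω₀ = 1/√(LC) = 1/√(0.0182·9.91e-09) = 7.446e+04 rad/s.
Step 2 — f₀ = ω₀/(2π) = 1.185e+04 Hz.
Step 3 — Series Q: Q = ω₀L/R = 7.446e+04·0.0182/20 = 67.76.
Step 4 — Bandwidth: Δω = ω₀/Q = 1099 rad/s; BW = Δω/(2π) = 174.9 Hz.

(a) f₀ = 1.185e+04 Hz  (b) Q = 67.76  (c) BW = 174.9 Hz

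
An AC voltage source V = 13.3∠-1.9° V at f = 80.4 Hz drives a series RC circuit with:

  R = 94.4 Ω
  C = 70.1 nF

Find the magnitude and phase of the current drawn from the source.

Step 1 — Angular frequency: ω = 2π·f = 2π·80.4 = 505.2 rad/s.
Step 2 — Component impedances:
  R: Z = R = 94.4 Ω
  C: Z = 1/(jωC) = -j/(ω·C) = 0 - j2.824e+04 Ω
Step 3 — Series combination: Z_total = R + C = 94.4 - j2.824e+04 Ω = 2.824e+04∠-89.8° Ω.
Step 4 — Source phasor: V = 13.3∠-1.9° V = 13.29 - j0.441 V.
Step 5 — Ohm's law: I = V / Z_total = (13.29 - j0.441) / (94.4 - j2.824e+04) = 1.719e-05 + j0.0004707 A.
Step 6 — Convert to polar: |I| = 0.000471 A, ∠I = 87.9°.

I = 0.000471∠87.9° A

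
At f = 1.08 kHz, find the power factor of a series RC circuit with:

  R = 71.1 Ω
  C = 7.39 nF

Step 1 — Angular frequency: ω = 2π·f = 2π·1080 = 6786 rad/s.
Step 2 — Component impedances:
  R: Z = R = 71.1 Ω
  C: Z = 1/(jωC) = -j/(ω·C) = 0 - j1.994e+04 Ω
Step 3 — Series combination: Z_total = R + C = 71.1 - j1.994e+04 Ω = 1.994e+04∠-89.8° Ω.
Step 4 — Power factor: PF = cos(φ) = Re(Z)/|Z| = 71.1/19941.4 = 0.003565.
Step 5 — Type: Im(Z) = -1.994e+04 ⇒ leading (phase φ = -89.8°).

PF = 0.003565 (leading, φ = -89.8°)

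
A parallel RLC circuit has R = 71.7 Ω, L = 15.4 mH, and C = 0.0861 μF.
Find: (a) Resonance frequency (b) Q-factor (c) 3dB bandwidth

Step 1 — Resonance: ω₀ = 1/√(LC) = 1/√(0.0154·8.61e-08) = 2.746e+04 rad/s.
Step 2 — f₀ = ω₀/(2π) = 4371 Hz.
Step 3 — Parallel Q: Q = R/(ω₀L) = 71.7/(2.746e+04·0.0154) = 0.1695.
Step 4 — Bandwidth: Δω = ω₀/Q = 1.62e+05 rad/s; BW = Δω/(2π) = 2.578e+04 Hz.

(a) f₀ = 4371 Hz  (b) Q = 0.1695  (c) BW = 2.578e+04 Hz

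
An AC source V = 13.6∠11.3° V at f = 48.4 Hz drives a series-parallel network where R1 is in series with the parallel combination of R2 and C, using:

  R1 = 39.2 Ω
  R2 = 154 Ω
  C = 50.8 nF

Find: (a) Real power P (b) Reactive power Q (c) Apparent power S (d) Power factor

Step 1 — Angular frequency: ω = 2π·f = 2π·48.4 = 304.1 rad/s.
Step 2 — Component impedances:
  R1: Z = R = 39.2 Ω
  R2: Z = R = 154 Ω
  C: Z = 1/(jωC) = -j/(ω·C) = 0 - j6.473e+04 Ω
Step 3 — Parallel branch: R2 || C = 1/(1/R2 + 1/C) = 154 - j0.3664 Ω.
Step 4 — Series with R1: Z_total = R1 + (R2 || C) = 193.2 - j0.3664 Ω = 193.2∠-0.1° Ω.
Step 5 — Source phasor: V = 13.6∠11.3° V = 13.34 + j2.665 V.
Step 6 — Current: I = V / Z = 0.069 + j0.01392 A = 0.07039∠11.4° A.
Step 7 — Complex power: S = V·I* = 0.9574 - j0.001815 VA.
Step 8 — Real power: P = Re(S) = 0.9574 W.
Step 9 — Reactive power: Q = Im(S) = -0.001815 VAR.
Step 10 — Apparent power: |S| = 0.9574 VA.
Step 11 — Power factor: PF = P/|S| = 1 (leading).

(a) P = 0.9574 W  (b) Q = -0.001815 VAR  (c) S = 0.9574 VA  (d) PF = 1 (leading)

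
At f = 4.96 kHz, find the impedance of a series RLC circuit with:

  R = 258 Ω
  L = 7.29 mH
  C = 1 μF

Step 1 — Angular frequency: ω = 2π·f = 2π·4960 = 3.116e+04 rad/s.
Step 2 — Component impedances:
  R: Z = R = 258 Ω
  L: Z = jωL = j·3.116e+04·0.00729 = 0 + j227.2 Ω
  C: Z = 1/(jωC) = -j/(ω·C) = 0 - j32.09 Ω
Step 3 — Series combination: Z_total = R + L + C = 258 + j195.1 Ω = 323.5∠37.1° Ω.

Z = 258 + j195.1 Ω = 323.5∠37.1° Ω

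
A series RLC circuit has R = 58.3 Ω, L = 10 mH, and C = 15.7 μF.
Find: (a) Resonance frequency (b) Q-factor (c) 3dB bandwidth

Step 1 — Resonance: ω₀ = 1/√(LC) = 1/√(0.01·1.57e-05) = 2524 rad/s.
Step 2 — f₀ = ω₀/(2π) = 401.7 Hz.
Step 3 — Series Q: Q = ω₀L/R = 2524·0.01/58.3 = 0.4329.
Step 4 — Bandwidth: Δω = ω₀/Q = 5830 rad/s; BW = Δω/(2π) = 927.9 Hz.

(a) f₀ = 401.7 Hz  (b) Q = 0.4329  (c) BW = 927.9 Hz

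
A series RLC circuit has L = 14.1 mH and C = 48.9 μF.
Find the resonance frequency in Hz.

Step 1 — Resonance condition Im(Z)=0 gives ω₀ = 1/√(LC).
Step 2 — ω₀ = 1/√(0.0141·4.89e-05) = 1204 rad/s.
Step 3 — f₀ = ω₀/(2π) = 191.7 Hz.

f₀ = 191.7 Hz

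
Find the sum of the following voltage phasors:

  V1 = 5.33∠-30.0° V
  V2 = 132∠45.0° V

Step 1 — Convert each phasor to rectangular form:
  V1 = 5.33·(cos(-30.0°) + j·sin(-30.0°)) = 4.616 - j2.665 V
  V2 = 132·(cos(45.0°) + j·sin(45.0°)) = 93.34 + j93.34 V
Step 2 — Sum components: V_total = 97.95 + j90.67 V.
Step 3 — Convert to polar: |V_total| = 133.5 V, ∠V_total = 42.8°.

V_total = 133.5∠42.8° V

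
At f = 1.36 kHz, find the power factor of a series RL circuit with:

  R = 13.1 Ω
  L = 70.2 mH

Step 1 — Angular frequency: ω = 2π·f = 2π·1360 = 8545 rad/s.
Step 2 — Component impedances:
  R: Z = R = 13.1 Ω
  L: Z = jωL = j·8545·0.0702 = 0 + j599.9 Ω
Step 3 — Series combination: Z_total = R + L = 13.1 + j599.9 Ω = 600∠88.7° Ω.
Step 4 — Power factor: PF = cos(φ) = Re(Z)/|Z| = 13.1/600 = 0.02183.
Step 5 — Type: Im(Z) = 599.9 ⇒ lagging (phase φ = 88.7°).

PF = 0.02183 (lagging, φ = 88.7°)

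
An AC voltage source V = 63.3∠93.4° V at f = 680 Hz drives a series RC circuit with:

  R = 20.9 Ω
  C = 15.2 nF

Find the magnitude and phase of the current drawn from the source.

Step 1 — Angular frequency: ω = 2π·f = 2π·680 = 4273 rad/s.
Step 2 — Component impedances:
  R: Z = R = 20.9 Ω
  C: Z = 1/(jωC) = -j/(ω·C) = 0 - j1.54e+04 Ω
Step 3 — Series combination: Z_total = R + C = 20.9 - j1.54e+04 Ω = 1.54e+04∠-89.9° Ω.
Step 4 — Source phasor: V = 63.3∠93.4° V = -3.754 + j63.19 V.
Step 5 — Ohm's law: I = V / Z_total = (-3.754 + j63.19) / (20.9 - j1.54e+04) = -0.004104 - j0.0002382 A.
Step 6 — Convert to polar: |I| = 0.004111 A, ∠I = -176.7°.

I = 0.004111∠-176.7° A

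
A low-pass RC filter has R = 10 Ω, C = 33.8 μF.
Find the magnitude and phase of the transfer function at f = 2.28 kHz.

Step 1 — Angular frequency: ω = 2π·2280 = 1.433e+04 rad/s.
Step 2 — Transfer function: H(jω) = 1/(1 + jωRC).
Step 3 — Denominator: 1 + jωRC = 1 + j·1.433e+04·10·3.38e-05 = 1 + j4.842.
Step 4 — H = 0.04091 - j0.1981.
Step 5 — Magnitude: |H| = 0.2023 (-13.9 dB); phase: φ = -78.3°.

|H| = 0.2023 (-13.9 dB), φ = -78.3°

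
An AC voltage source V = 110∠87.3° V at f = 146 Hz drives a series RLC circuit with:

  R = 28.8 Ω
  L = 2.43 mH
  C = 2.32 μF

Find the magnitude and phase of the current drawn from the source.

Step 1 — Angular frequency: ω = 2π·f = 2π·146 = 917.3 rad/s.
Step 2 — Component impedances:
  R: Z = R = 28.8 Ω
  L: Z = jωL = j·917.3·0.00243 = 0 + j2.229 Ω
  C: Z = 1/(jωC) = -j/(ω·C) = 0 - j469.9 Ω
Step 3 — Series combination: Z_total = R + L + C = 28.8 - j467.6 Ω = 468.5∠-86.5° Ω.
Step 4 — Source phasor: V = 110∠87.3° V = 5.182 + j109.9 V.
Step 5 — Ohm's law: I = V / Z_total = (5.182 + j109.9) / (28.8 - j467.6) = -0.2334 + j0.02545 A.
Step 6 — Convert to polar: |I| = 0.2348 A, ∠I = 173.8°.

I = 0.2348∠173.8° A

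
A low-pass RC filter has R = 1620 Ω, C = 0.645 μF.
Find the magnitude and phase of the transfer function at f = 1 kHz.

Step 1 — Angular frequency: ω = 2π·1000 = 6283 rad/s.
Step 2 — Transfer function: H(jω) = 1/(1 + jωRC).
Step 3 — Denominator: 1 + jωRC = 1 + j·6283·1620·6.45e-07 = 1 + j6.565.
Step 4 — H = 0.02267 - j0.1489.
Step 5 — Magnitude: |H| = 0.1506 (-16.4 dB); phase: φ = -81.3°.

|H| = 0.1506 (-16.4 dB), φ = -81.3°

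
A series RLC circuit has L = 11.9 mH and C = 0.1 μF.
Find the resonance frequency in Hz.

Step 1 — Resonance condition Im(Z)=0 gives ω₀ = 1/√(LC).
Step 2 — ω₀ = 1/√(0.0119·1e-07) = 2.899e+04 rad/s.
Step 3 — f₀ = ω₀/(2π) = 4614 Hz.

f₀ = 4614 Hz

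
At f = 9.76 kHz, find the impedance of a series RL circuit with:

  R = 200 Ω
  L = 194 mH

Step 1 — Angular frequency: ω = 2π·f = 2π·9760 = 6.132e+04 rad/s.
Step 2 — Component impedances:
  R: Z = R = 200 Ω
  L: Z = jωL = j·6.132e+04·0.194 = 0 + j1.19e+04 Ω
Step 3 — Series combination: Z_total = R + L = 200 + j1.19e+04 Ω = 1.19e+04∠89.0° Ω.

Z = 200 + j1.19e+04 Ω = 1.19e+04∠89.0° Ω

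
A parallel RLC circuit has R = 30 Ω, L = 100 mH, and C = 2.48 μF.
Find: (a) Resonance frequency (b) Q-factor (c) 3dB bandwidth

Step 1 — Resonance: ω₀ = 1/√(LC) = 1/√(0.1·2.48e-06) = 2008 rad/s.
Step 2 — f₀ = ω₀/(2π) = 319.6 Hz.
Step 3 — Parallel Q: Q = R/(ω₀L) = 30/(2008·0.1) = 0.1494.
Step 4 — Bandwidth: Δω = ω₀/Q = 1.344e+04 rad/s; BW = Δω/(2π) = 2139 Hz.

(a) f₀ = 319.6 Hz  (b) Q = 0.1494  (c) BW = 2139 Hz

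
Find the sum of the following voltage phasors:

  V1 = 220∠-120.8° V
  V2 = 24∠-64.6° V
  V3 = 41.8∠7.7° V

Step 1 — Convert each phasor to rectangular form:
  V1 = 220·(cos(-120.8°) + j·sin(-120.8°)) = -112.6 - j189 V
  V2 = 24·(cos(-64.6°) + j·sin(-64.6°)) = 10.29 - j21.68 V
  V3 = 41.8·(cos(7.7°) + j·sin(7.7°)) = 41.42 + j5.601 V
Step 2 — Sum components: V_total = -60.93 - j205.1 V.
Step 3 — Convert to polar: |V_total| = 213.9 V, ∠V_total = -106.5°.

V_total = 213.9∠-106.5° V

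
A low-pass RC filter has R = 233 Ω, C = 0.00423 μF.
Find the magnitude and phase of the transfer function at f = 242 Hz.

Step 1 — Angular frequency: ω = 2π·242 = 1521 rad/s.
Step 2 — Transfer function: H(jω) = 1/(1 + jωRC).
Step 3 — Denominator: 1 + jωRC = 1 + j·1521·233·4.23e-09 = 1 + j0.001499.
Step 4 — H = 1 - j0.001499.
Step 5 — Magnitude: |H| = 1 (-0.0 dB); phase: φ = -0.1°.

|H| = 1 (-0.0 dB), φ = -0.1°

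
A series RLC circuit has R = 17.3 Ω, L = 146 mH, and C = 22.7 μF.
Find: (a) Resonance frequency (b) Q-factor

Step 1 — Resonance condition Im(Z)=0 gives ω₀ = 1/√(LC).
Step 2 — ω₀ = 1/√(0.146·2.27e-05) = 549.3 rad/s.
Step 3 — f₀ = ω₀/(2π) = 87.42 Hz.
Step 4 — Series Q: Q = ω₀L/R = 549.3·0.146/17.3 = 4.636.

(a) f₀ = 87.42 Hz  (b) Q = 4.636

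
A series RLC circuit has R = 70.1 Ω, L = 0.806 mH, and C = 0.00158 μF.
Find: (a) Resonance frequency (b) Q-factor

Step 1 — Resonance condition Im(Z)=0 gives ω₀ = 1/√(LC).
Step 2 — ω₀ = 1/√(0.000806·1.58e-09) = 8.861e+05 rad/s.
Step 3 — f₀ = ω₀/(2π) = 1.41e+05 Hz.
Step 4 — Series Q: Q = ω₀L/R = 8.861e+05·0.000806/70.1 = 10.19.

(a) f₀ = 1.41e+05 Hz  (b) Q = 10.19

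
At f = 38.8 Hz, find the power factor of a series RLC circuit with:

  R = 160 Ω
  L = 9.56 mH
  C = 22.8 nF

Step 1 — Angular frequency: ω = 2π·f = 2π·38.8 = 243.8 rad/s.
Step 2 — Component impedances:
  R: Z = R = 160 Ω
  L: Z = jωL = j·243.8·0.00956 = 0 + j2.331 Ω
  C: Z = 1/(jωC) = -j/(ω·C) = 0 - j1.799e+05 Ω
Step 3 — Series combination: Z_total = R + L + C = 160 - j1.799e+05 Ω = 1.799e+05∠-89.9° Ω.
Step 4 — Power factor: PF = cos(φ) = Re(Z)/|Z| = 160/1.7991e+05 = 0.0008893.
Step 5 — Type: Im(Z) = -1.799e+05 ⇒ leading (phase φ = -89.9°).

PF = 0.0008893 (leading, φ = -89.9°)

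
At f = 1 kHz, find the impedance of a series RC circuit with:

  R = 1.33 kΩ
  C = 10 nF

Step 1 — Angular frequency: ω = 2π·f = 2π·1000 = 6283 rad/s.
Step 2 — Component impedances:
  R: Z = R = 1330 Ω
  C: Z = 1/(jωC) = -j/(ω·C) = 0 - j1.592e+04 Ω
Step 3 — Series combination: Z_total = R + C = 1330 - j1.592e+04 Ω = 1.597e+04∠-85.2° Ω.

Z = 1330 - j1.592e+04 Ω = 1.597e+04∠-85.2° Ω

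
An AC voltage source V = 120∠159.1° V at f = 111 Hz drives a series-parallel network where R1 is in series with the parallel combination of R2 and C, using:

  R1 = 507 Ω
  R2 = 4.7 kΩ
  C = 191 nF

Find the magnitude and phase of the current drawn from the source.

Step 1 — Angular frequency: ω = 2π·f = 2π·111 = 697.4 rad/s.
Step 2 — Component impedances:
  R1: Z = R = 507 Ω
  R2: Z = R = 4700 Ω
  C: Z = 1/(jωC) = -j/(ω·C) = 0 - j7507 Ω
Step 3 — Parallel branch: R2 || C = 1/(1/R2 + 1/C) = 3376 - j2114 Ω.
Step 4 — Series with R1: Z_total = R1 + (R2 || C) = 3883 - j2114 Ω = 4422∠-28.6° Ω.
Step 5 — Source phasor: V = 120∠159.1° V = -112.1 + j42.81 V.
Step 6 — Ohm's law: I = V / Z_total = (-112.1 + j42.81) / (3883 - j2114) = -0.0269 - j0.003618 A.
Step 7 — Convert to polar: |I| = 0.02714 A, ∠I = -172.3°.

I = 0.02714∠-172.3° A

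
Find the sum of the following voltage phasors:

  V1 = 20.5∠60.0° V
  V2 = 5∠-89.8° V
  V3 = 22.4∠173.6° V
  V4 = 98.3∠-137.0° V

Step 1 — Convert each phasor to rectangular form:
  V1 = 20.5·(cos(60.0°) + j·sin(60.0°)) = 10.25 + j17.75 V
  V2 = 5·(cos(-89.8°) + j·sin(-89.8°)) = 0.01745 - j5 V
  V3 = 22.4·(cos(173.6°) + j·sin(173.6°)) = -22.26 + j2.497 V
  V4 = 98.3·(cos(-137.0°) + j·sin(-137.0°)) = -71.89 - j67.04 V
Step 2 — Sum components: V_total = -83.89 - j51.79 V.
Step 3 — Convert to polar: |V_total| = 98.58 V, ∠V_total = -148.3°.

V_total = 98.58∠-148.3° V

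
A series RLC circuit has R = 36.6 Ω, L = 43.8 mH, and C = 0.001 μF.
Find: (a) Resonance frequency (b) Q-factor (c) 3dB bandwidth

Step 1 — Resonance condition Im(Z)=0 gives ω₀ = 1/√(LC).
Step 2 — ω₀ = 1/√(0.0438·1e-09) = 1.511e+05 rad/s.
Step 3 — f₀ = ω₀/(2π) = 2.405e+04 Hz.
Step 4 — Series Q: Q = ω₀L/R = 1.511e+05·0.0438/36.6 = 180.8.
Step 5 — 3dB bandwidth: Δω = ω₀/Q = 835.6 rad/s; BW = Δω/(2π) = 133 Hz.

(a) f₀ = 2.405e+04 Hz  (b) Q = 180.8  (c) BW = 133 Hz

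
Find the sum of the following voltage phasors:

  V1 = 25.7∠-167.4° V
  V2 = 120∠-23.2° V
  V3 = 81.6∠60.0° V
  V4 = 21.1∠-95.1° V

Step 1 — Convert each phasor to rectangular form:
  V1 = 25.7·(cos(-167.4°) + j·sin(-167.4°)) = -25.08 - j5.606 V
  V2 = 120·(cos(-23.2°) + j·sin(-23.2°)) = 110.3 - j47.27 V
  V3 = 81.6·(cos(60.0°) + j·sin(60.0°)) = 40.8 + j70.67 V
  V4 = 21.1·(cos(-95.1°) + j·sin(-95.1°)) = -1.876 - j21.02 V
Step 2 — Sum components: V_total = 124.1 - j3.228 V.
Step 3 — Convert to polar: |V_total| = 124.2 V, ∠V_total = -1.5°.

V_total = 124.2∠-1.5° V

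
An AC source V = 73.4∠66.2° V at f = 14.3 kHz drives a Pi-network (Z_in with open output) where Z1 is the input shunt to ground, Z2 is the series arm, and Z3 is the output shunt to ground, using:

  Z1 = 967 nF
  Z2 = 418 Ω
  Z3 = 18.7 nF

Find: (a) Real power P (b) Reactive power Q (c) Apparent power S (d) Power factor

Step 1 — Angular frequency: ω = 2π·f = 2π·1.43e+04 = 8.985e+04 rad/s.
Step 2 — Component impedances:
  Z1: Z = 1/(jωC) = -j/(ω·C) = 0 - j11.51 Ω
  Z2: Z = R = 418 Ω
  Z3: Z = 1/(jωC) = -j/(ω·C) = 0 - j595.2 Ω
Step 3 — With open output, the series arm Z2 and the output shunt Z3 appear in series to ground: Z2 + Z3 = 418 - j595.2 Ω.
Step 4 — Parallel with input shunt Z1: Z_in = Z1 || (Z2 + Z3) = 0.102 - j11.36 Ω = 11.36∠-89.5° Ω.
Step 5 — Source phasor: V = 73.4∠66.2° V = 29.62 + j67.16 V.
Step 6 — Current: I = V / Z = -5.887 + j2.66 A = 6.46∠155.7° A.
Step 7 — Complex power: S = V·I* = 4.257 - j474.2 VA.
Step 8 — Real power: P = Re(S) = 4.257 W.
Step 9 — Reactive power: Q = Im(S) = -474.2 VAR.
Step 10 — Apparent power: |S| = 474.2 VA.
Step 11 — Power factor: PF = P/|S| = 0.008979 (leading).

(a) P = 4.257 W  (b) Q = -474.2 VAR  (c) S = 474.2 VA  (d) PF = 0.008979 (leading)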